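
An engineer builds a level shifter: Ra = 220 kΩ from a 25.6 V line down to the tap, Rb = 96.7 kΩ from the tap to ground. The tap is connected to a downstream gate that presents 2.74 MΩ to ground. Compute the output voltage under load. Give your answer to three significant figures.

V_out ≈ 7.63 V

The load sits in parallel with Rb: Rb‖R_L = (96.7 × 2740) / (96.7 + 2740) = 93.40 kΩ.
V_out = 25.6 × 93.40 / (220 + 93.40) = 25.6 × 93.40/313.4 = 7.63 V.
(Unloaded it would have been 7.82 V.)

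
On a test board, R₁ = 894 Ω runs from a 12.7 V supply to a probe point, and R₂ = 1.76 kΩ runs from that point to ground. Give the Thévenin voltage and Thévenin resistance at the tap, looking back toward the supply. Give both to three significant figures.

V_th is the open-circuit tap voltage: 12.7 × 1760/(894 + 1760) = 8.42 V.
With the supply zeroed, R₁ and R₂ appear in parallel from the tap: R_th = R₁‖R₂ = (894 × 1760)/2654 = 593 Ω.

V_th = 8.42 V, R_th = 593 Ω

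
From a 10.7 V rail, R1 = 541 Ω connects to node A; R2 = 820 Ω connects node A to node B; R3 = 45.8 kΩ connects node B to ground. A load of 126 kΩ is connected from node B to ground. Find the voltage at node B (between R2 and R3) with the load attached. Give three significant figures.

At node B, R3 is in parallel with the load: R3‖R_L = 33590 Ω.
Below node A the resistance is R2 + (R3‖R_L) = 34410 Ω, so V_A = 10.7 × 34410/34950 = 10.53 V.
Then V_B = V_A × (R3‖R_L)/(R2 + R3‖R_L) = 10.53 × 33590/34410 = 10.3 V.

V ≈ 10.3 V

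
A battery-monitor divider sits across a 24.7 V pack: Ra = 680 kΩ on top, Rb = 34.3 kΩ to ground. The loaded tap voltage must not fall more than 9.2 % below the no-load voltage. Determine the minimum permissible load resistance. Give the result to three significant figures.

Output resistance R_th = Ra‖Rb = (680 × 34.3)/714.3 = 32.65 kΩ.
The fractional drop is R_th/(R_th + R_L); requiring this ≤ 0.0920 gives R_L ≥ R_th(1/0.0920 − 1) = 32.65 × 9.870 = 322 kΩ.

R_L(min) ≈ 322 kΩ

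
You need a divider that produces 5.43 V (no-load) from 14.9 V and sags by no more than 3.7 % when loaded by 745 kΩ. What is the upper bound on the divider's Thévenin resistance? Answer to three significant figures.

R_th ≤ 28.6 kΩ

Loading drop = R_th/(R_th + R_L) ≤ 0.0370, so R_th ≤ R_L · ε/(1−ε) = 745 kΩ × 0.0370/0.9630 = 28.6 kΩ.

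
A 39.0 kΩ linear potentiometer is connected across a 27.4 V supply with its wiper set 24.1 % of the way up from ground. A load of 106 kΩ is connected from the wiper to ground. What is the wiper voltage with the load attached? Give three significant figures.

V ≈ 6.19 V

The wiper splits the pot into (1−α)R = 29.60 kΩ above and αR = 9.399 kΩ below.
Lower section ‖ load = 8.633 kΩ.
V_wiper = 27.4 × 8.633/(29.60 + 8.633) = 6.19 V.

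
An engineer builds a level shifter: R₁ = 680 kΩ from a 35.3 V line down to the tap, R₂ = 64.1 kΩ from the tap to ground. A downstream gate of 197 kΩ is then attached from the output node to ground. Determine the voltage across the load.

The load sits in parallel with R₂: R₂‖R_L = (64.1 × 197) / (64.1 + 197) = 48.36 kΩ.
V_out = 35.3 × 48.36 / (680 + 48.36) = 35.3 × 48.36/728.4 = 2.34 V.

V_out ≈ 2.34 V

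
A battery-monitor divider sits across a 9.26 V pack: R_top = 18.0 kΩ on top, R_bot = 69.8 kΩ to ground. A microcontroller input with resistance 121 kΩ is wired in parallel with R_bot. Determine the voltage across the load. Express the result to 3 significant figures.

V_out ≈ 6.58 V

The load sits in parallel with R_bot: R_bot‖R_L = (69.8 × 121) / (69.8 + 121) = 44.27 kΩ.
V_out = 9.26 × 44.27 / (18.0 + 44.27) = 9.26 × 44.27/62.27 = 6.58 V.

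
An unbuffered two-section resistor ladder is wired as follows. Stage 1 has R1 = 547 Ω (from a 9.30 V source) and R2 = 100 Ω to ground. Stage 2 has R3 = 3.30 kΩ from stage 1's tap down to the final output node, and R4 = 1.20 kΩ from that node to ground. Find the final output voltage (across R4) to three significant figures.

Stage 2 presents R3+R4 = 4500 Ω as a load on stage 1's tap.
Stage 1's lower leg becomes R2‖(R3+R4) = 97.83 Ω, so V_mid = 9.30 × 97.83/644.8 = 1.411 V.
Stage 2 is itself unloaded: V_out = V_mid × R4/(R3+R4) = 1.411 × 1200/4500 = 0.376 V.

V_out ≈ 0.376 V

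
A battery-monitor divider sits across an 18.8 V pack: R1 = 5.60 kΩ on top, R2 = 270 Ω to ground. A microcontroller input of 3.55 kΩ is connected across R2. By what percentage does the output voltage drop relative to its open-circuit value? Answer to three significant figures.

6.76 %

The divider's output (Thévenin) resistance is R1‖R2 = 257.6 Ω.
Fractional drop under load = R_th/(R_th + R_L) = 257.6 / (257.6 + 3550) = 0.06765.
So the output falls by 6.76 %.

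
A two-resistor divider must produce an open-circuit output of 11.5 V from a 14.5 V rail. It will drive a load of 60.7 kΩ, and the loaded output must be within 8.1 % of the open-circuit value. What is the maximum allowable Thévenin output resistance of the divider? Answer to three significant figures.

Loading drop = R_th/(R_th + R_L) ≤ 0.0810, so R_th ≤ R_L · ε/(1−ε) = 60.7 kΩ × 0.0810/0.9190 = 5.35 kΩ.

R_th ≤ 5.35 kΩ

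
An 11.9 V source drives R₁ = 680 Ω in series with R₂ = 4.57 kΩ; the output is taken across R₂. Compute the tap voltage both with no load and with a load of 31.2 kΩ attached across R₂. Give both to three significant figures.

Unloaded: 10.4 V; loaded: 10.2 V

Open-circuit: V = 11.9 × 4570/(680 + 4570) = 10.4 V.
With the load, R₂ becomes R₂‖R_L = 3986 Ω, so V = 11.9 × 3986/4666 = 10.2 V.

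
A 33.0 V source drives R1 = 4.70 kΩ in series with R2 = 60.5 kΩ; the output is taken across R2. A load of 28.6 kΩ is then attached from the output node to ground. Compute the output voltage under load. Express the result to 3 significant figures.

The load sits in parallel with R2: R2‖R_L = (60.5 × 28.6) / (60.5 + 28.6) = 19.42 kΩ.
V_out = 33.0 × 19.42 / (4.70 + 19.42) = 33.0 × 19.42/24.12 = 26.6 V.

V_out ≈ 26.6 V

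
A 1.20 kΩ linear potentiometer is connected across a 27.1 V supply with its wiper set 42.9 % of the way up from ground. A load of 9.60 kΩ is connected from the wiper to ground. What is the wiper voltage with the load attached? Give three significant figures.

The wiper splits the pot into (1−α)R = 685.2 Ω above and αR = 514.8 Ω below.
Lower section ‖ load = 488.6 Ω.
V_wiper = 27.1 × 488.6/(685.2 + 488.6) = 11.3 V.

V ≈ 11.3 V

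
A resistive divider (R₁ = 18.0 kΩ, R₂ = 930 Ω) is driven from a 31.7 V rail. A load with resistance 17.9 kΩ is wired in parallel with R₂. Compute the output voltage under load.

V_out ≈ 1.48 V

The load sits in parallel with R₂: R₂‖R_L = (930 × 17900) / (930 + 17900) = 884.1 Ω.
V_out = 31.7 × 884.1 / (18000 + 884.1) = 31.7 × 884.1/18880 = 1.48 V.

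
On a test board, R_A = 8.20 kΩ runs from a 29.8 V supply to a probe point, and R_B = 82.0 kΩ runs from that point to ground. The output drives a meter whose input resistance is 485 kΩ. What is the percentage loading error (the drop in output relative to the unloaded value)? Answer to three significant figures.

1.51 %

The divider's output (Thévenin) resistance is R_A‖R_B = 7.455 kΩ.
Fractional drop under load = R_th/(R_th + R_L) = 7.455 / (7.455 + 485) = 0.01514.
So the output falls by 1.51 %.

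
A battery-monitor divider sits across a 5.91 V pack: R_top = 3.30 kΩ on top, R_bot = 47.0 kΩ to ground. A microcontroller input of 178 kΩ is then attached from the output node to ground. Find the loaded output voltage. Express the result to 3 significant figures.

V_out ≈ 5.43 V

The load sits in parallel with R_bot: R_bot‖R_L = (47.0 × 178) / (47.0 + 178) = 37.18 kΩ.
V_out = 5.91 × 37.18 / (3.30 + 37.18) = 5.91 × 37.18/40.48 = 5.43 V.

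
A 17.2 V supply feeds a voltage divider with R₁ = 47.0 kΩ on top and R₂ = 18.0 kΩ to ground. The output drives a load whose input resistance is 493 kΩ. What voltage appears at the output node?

V_out ≈ 4.64 V

The load sits in parallel with R₂: R₂‖R_L = (18.0 × 493) / (18.0 + 493) = 17.37 kΩ.
V_out = 17.2 × 17.37 / (47.0 + 17.37) = 17.2 × 17.37/64.37 = 4.64 V.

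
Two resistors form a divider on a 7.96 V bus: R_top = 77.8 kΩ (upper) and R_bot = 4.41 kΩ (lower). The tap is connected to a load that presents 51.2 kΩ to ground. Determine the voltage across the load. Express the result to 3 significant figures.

The load sits in parallel with R_bot: R_bot‖R_L = (4.41 × 51.2) / (4.41 + 51.2) = 4.060 kΩ.
V_out = 7.96 × 4.060 / (77.8 + 4.060) = 7.96 × 4.060/81.86 = 0.395 V.

V_out ≈ 0.395 V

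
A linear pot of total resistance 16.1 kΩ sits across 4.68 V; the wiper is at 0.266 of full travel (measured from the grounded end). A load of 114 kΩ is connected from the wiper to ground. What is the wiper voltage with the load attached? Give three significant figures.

V ≈ 1.21 V

The wiper splits the pot into (1−α)R = 11.82 kΩ above and αR = 4.283 kΩ below.
Lower section ‖ load = 4.128 kΩ.
V_wiper = 4.68 × 4.128/(11.82 + 4.128) = 1.21 V.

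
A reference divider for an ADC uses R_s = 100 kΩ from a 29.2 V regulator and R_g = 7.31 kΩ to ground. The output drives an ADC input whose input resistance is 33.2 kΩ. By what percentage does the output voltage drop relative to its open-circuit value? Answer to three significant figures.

17.0 %

Unloaded V = 29.2 × 7.31/107.3 = 1.989 V.
Loaded: R_g‖R_L = 5.991 kΩ, giving V = 29.2 × 5.991/106.0 = 1.650 V.
Drop = (1.989 − 1.650) / 1.989 = 17.0 %.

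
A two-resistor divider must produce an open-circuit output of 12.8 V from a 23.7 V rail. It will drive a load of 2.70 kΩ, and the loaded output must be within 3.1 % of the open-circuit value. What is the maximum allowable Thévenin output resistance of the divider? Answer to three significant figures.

R_th ≤ 86.4 Ω

Loading drop = R_th/(R_th + R_L) ≤ 0.0310, so R_th ≤ R_L · ε/(1−ε) = 2.70 kΩ × 0.0310/0.9690 = 86.4 Ω.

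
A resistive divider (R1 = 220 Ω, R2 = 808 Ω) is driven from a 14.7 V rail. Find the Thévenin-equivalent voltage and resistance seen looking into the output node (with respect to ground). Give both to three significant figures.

V_th is the open-circuit tap voltage: 14.7 × 808/(220 + 808) = 11.6 V.
With the supply zeroed, R1 and R2 appear in parallel from the tap: R_th = R1‖R2 = (220 × 808)/1028 = 173 Ω.

V_th = 11.6 V, R_th = 173 Ω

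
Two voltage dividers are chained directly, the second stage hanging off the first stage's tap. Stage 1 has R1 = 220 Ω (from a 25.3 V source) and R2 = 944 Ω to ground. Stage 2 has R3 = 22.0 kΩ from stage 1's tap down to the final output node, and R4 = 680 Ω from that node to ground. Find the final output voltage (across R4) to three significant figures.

Stage 2 presents R3+R4 = 22680 Ω as a load on stage 1's tap.
Stage 1's lower leg becomes R2‖(R3+R4) = 906.3 Ω, so V_mid = 25.3 × 906.3/1126 = 20.36 V.
Stage 2 is itself unloaded: V_out = V_mid × R4/(R3+R4) = 20.36 × 680/22680 = 0.610 V.

V_out ≈ 0.610 V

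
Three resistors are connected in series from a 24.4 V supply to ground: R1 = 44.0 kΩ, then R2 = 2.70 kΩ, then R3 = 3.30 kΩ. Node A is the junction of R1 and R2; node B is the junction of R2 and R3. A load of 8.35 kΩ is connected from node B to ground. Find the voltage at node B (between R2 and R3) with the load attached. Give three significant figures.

V ≈ 1.18 V

At node B, R3 is in parallel with the load: R3‖R_L = 2.365 kΩ.
Below node A the resistance is R2 + (R3‖R_L) = 5.065 kΩ, so V_A = 24.4 × 5.065/49.07 = 2.519 V.
Then V_B = V_A × (R3‖R_L)/(R2 + R3‖R_L) = 2.519 × 2.365/5.065 = 1.18 V.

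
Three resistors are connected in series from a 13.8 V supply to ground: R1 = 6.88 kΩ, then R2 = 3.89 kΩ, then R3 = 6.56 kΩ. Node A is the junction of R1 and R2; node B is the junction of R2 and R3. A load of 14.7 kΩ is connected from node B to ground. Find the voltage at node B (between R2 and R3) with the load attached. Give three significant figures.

V ≈ 4.09 V

At node B, R3 is in parallel with the load: R3‖R_L = 4.536 kΩ.
Below node A the resistance is R2 + (R3‖R_L) = 8.426 kΩ, so V_A = 13.8 × 8.426/15.31 = 7.597 V.
Then V_B = V_A × (R3‖R_L)/(R2 + R3‖R_L) = 7.597 × 4.536/8.426 = 4.09 V.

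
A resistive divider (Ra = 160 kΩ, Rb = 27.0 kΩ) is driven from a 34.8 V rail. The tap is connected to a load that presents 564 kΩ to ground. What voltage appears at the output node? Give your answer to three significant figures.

The load sits in parallel with Rb: Rb‖R_L = (27.0 × 564) / (27.0 + 564) = 25.77 kΩ.
V_out = 34.8 × 25.77 / (160 + 25.77) = 34.8 × 25.77/185.8 = 4.83 V.
(Unloaded it would have been 5.02 V.)

V_out ≈ 4.83 V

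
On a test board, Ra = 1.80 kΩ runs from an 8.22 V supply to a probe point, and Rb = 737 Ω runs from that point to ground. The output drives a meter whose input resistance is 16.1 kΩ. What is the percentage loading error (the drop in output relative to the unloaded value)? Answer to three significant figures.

The divider's output (Thévenin) resistance is Ra‖Rb = 522.9 Ω.
Fractional drop under load = R_th/(R_th + R_L) = 522.9 / (522.9 + 16100) = 0.03146.
So the output falls by 3.15 %.

3.15 %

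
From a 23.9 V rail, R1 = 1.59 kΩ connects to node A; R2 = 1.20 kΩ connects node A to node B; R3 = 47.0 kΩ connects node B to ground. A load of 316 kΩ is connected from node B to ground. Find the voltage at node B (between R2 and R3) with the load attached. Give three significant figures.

V ≈ 22.4 V

At node B, R3 is in parallel with the load: R3‖R_L = 40.91 kΩ.
Below node A the resistance is R2 + (R3‖R_L) = 42.11 kΩ, so V_A = 23.9 × 42.11/43.70 = 23.03 V.
Then V_B = V_A × (R3‖R_L)/(R2 + R3‖R_L) = 23.03 × 40.91/42.11 = 22.4 V.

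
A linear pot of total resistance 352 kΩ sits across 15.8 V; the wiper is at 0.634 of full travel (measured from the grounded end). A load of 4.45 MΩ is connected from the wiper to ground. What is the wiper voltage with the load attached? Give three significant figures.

V ≈ 9.84 V

The wiper splits the pot into (1−α)R = 128.8 kΩ above and αR = 223.2 kΩ below.
Lower section ‖ load = 212.5 kΩ.
V_wiper = 15.8 × 212.5/(128.8 + 212.5) = 9.84 V.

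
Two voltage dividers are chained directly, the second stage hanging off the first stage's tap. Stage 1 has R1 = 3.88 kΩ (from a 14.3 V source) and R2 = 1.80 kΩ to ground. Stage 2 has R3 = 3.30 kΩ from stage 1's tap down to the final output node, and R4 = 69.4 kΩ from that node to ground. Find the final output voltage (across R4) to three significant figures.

Stage 2 presents R3+R4 = 72.70 kΩ as a load on stage 1's tap.
Stage 1's lower leg becomes R2‖(R3+R4) = 1.757 kΩ, so V_mid = 14.3 × 1.757/5.637 = 4.456 V.
Stage 2 is itself unloaded: V_out = V_mid × R4/(R3+R4) = 4.456 × 69.4/72.70 = 4.25 V.

V_out ≈ 4.25 V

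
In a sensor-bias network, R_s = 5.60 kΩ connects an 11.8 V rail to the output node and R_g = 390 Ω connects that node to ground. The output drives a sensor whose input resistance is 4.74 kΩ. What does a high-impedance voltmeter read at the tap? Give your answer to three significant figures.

The load sits in parallel with R_g: R_g‖R_L = (390 × 4740) / (390 + 4740) = 360.4 Ω.
V_out = 11.8 × 360.4 / (5600 + 360.4) = 11.8 × 360.4/5960 = 0.713 V.

V_out ≈ 0.713 V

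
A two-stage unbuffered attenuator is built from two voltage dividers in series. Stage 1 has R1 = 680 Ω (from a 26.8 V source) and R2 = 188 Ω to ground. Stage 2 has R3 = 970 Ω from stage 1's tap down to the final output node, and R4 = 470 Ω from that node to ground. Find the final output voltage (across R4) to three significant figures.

V_out ≈ 1.72 V

Stage 2 presents R3+R4 = 1440 Ω as a load on stage 1's tap.
Stage 1's lower leg becomes R2‖(R3+R4) = 166.3 Ω, so V_mid = 26.8 × 166.3/846.3 = 5.266 V.
Stage 2 is itself unloaded: V_out = V_mid × R4/(R3+R4) = 5.266 × 470/1440 = 1.72 V.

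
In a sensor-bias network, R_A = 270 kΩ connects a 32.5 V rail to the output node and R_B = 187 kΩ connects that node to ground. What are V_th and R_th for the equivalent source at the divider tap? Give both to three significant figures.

V_th is the open-circuit tap voltage: 32.5 × 187/(270 + 187) = 13.3 V.
With the supply zeroed, R_A and R_B appear in parallel from the tap: R_th = R_A‖R_B = (270 × 187)/457.0 = 110 kΩ.

V_th = 13.3 V, R_th = 110 kΩ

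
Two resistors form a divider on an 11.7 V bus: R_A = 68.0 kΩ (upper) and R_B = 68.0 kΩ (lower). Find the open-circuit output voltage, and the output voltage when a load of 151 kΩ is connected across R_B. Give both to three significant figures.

Open-circuit: V = 11.7 × 68.0/(68.0 + 68.0) = 5.85 V.
With the load, R_B becomes R_B‖R_L = 46.89 kΩ, so V = 11.7 × 46.89/114.9 = 4.77 V.

Unloaded: 5.85 V; loaded: 4.77 V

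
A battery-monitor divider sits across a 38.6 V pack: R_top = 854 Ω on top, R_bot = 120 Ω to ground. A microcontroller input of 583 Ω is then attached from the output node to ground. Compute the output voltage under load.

V_out ≈ 4.03 V

The load sits in parallel with R_bot: R_bot‖R_L = (120 × 583) / (120 + 583) = 99.52 Ω.
V_out = 38.6 × 99.52 / (854 + 99.52) = 38.6 × 99.52/953.5 = 4.03 V.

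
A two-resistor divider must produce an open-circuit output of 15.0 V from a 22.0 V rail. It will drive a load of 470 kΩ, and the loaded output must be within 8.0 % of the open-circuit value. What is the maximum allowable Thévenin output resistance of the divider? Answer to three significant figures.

R_th ≤ 40.9 kΩ

Loading drop = R_th/(R_th + R_L) ≤ 0.0800, so R_th ≤ R_L · ε/(1−ε) = 470 kΩ × 0.0800/0.9200 = 40.9 kΩ.
(Any R1, R2 with R2/(R1+R2) = 0.682 and R1‖R2 ≤ 40.9 kΩ will meet the spec.)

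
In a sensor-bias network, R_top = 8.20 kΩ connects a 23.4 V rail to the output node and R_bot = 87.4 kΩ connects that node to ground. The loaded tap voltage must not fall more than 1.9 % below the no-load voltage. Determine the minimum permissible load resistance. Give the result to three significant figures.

Output resistance R_th = R_top‖R_bot = (8.20 × 87.4)/95.60 = 7.497 kΩ.
The fractional drop is R_th/(R_th + R_L); requiring this ≤ 0.0190 gives R_L ≥ R_th(1/0.0190 − 1) = 7.497 × 51.63 = 387 kΩ.

R_L(min) ≈ 387 kΩ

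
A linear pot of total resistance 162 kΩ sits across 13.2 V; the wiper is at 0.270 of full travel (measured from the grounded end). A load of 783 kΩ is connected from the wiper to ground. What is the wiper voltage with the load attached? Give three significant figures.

V ≈ 3.42 V

The wiper splits the pot into (1−α)R = 118.3 kΩ above and αR = 43.74 kΩ below.
Lower section ‖ load = 41.43 kΩ.
V_wiper = 13.2 × 41.43/(118.3 + 41.43) = 3.42 V.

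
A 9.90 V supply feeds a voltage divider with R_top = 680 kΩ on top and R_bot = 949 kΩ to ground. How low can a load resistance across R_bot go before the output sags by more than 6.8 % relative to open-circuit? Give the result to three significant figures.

Output resistance R_th = R_top‖R_bot = (680 × 949)/1629 = 396.1 kΩ.
The fractional drop is R_th/(R_th + R_L); requiring this ≤ 0.0680 gives R_L ≥ R_th(1/0.0680 − 1) = 396.1 × 13.71 = 5.43 MΩ.

R_L(min) ≈ 5.43 MΩ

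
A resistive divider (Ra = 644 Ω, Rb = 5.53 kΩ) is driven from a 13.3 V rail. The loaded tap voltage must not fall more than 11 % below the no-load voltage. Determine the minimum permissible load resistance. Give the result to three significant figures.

R_L(min) ≈ 4.67 kΩ

Output resistance R_th = Ra‖Rb = (644 × 5530)/6174 = 576.8 Ω.
The fractional drop is R_th/(R_th + R_L); requiring this ≤ 0.110 gives R_L ≥ R_th(1/0.110 − 1) = 576.8 × 8.091 = 4.67 kΩ.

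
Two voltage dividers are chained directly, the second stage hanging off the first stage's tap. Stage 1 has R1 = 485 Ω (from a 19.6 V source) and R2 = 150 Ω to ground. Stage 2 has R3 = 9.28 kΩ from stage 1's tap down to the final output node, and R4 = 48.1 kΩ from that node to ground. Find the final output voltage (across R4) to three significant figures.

V_out ≈ 3.87 V

Stage 2 presents R3+R4 = 57380 Ω as a load on stage 1's tap.
Stage 1's lower leg becomes R2‖(R3+R4) = 149.6 Ω, so V_mid = 19.6 × 149.6/634.6 = 4.621 V.
Stage 2 is itself unloaded: V_out = V_mid × R4/(R3+R4) = 4.621 × 48100/57380 = 3.87 V.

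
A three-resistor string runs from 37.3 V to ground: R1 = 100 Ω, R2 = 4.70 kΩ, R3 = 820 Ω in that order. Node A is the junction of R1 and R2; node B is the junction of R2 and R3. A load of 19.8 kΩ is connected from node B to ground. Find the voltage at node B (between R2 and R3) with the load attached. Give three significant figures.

At node B, R3 is in parallel with the load: R3‖R_L = 787.4 Ω.
Below node A the resistance is R2 + (R3‖R_L) = 5487 Ω, so V_A = 37.3 × 5487/5587 = 36.63 V.
Then V_B = V_A × (R3‖R_L)/(R2 + R3‖R_L) = 36.63 × 787.4/5487 = 5.26 V.

V ≈ 5.26 V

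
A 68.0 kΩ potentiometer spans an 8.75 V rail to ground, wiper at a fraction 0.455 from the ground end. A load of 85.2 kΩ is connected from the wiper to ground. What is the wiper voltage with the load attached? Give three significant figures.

The wiper splits the pot into (1−α)R = 37.06 kΩ above and αR = 30.94 kΩ below.
Lower section ‖ load = 22.70 kΩ.
V_wiper = 8.75 × 22.70/(37.06 + 22.70) = 3.32 V.

V ≈ 3.32 V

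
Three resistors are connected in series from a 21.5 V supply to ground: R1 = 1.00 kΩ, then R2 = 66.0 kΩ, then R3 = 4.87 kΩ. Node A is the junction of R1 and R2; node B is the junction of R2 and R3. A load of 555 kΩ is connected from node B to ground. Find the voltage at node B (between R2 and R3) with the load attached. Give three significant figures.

V ≈ 1.45 V

At node B, R3 is in parallel with the load: R3‖R_L = 4.828 kΩ.
Below node A the resistance is R2 + (R3‖R_L) = 70.83 kΩ, so V_A = 21.5 × 70.83/71.83 = 21.20 V.
Then V_B = V_A × (R3‖R_L)/(R2 + R3‖R_L) = 21.20 × 4.828/70.83 = 1.45 V.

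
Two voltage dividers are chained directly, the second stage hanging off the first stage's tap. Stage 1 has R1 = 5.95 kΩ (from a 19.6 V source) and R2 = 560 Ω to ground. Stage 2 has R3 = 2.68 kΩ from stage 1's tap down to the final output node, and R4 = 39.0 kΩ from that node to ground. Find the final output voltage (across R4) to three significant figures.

Stage 2 presents R3+R4 = 41680 Ω as a load on stage 1's tap.
Stage 1's lower leg becomes R2‖(R3+R4) = 552.6 Ω, so V_mid = 19.6 × 552.6/6503 = 1.666 V.
Stage 2 is itself unloaded: V_out = V_mid × R4/(R3+R4) = 1.666 × 39000/41680 = 1.56 V.

V_out ≈ 1.56 V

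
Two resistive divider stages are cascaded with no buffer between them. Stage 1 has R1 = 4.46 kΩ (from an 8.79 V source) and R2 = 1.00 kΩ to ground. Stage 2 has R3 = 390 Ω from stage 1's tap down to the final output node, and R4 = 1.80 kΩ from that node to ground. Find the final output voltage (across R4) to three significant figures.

V_out ≈ 0.964 V

Stage 2 presents R3+R4 = 2190 Ω as a load on stage 1's tap.
Stage 1's lower leg becomes R2‖(R3+R4) = 686.5 Ω, so V_mid = 8.79 × 686.5/5147 = 1.173 V.
Stage 2 is itself unloaded: V_out = V_mid × R4/(R3+R4) = 1.173 × 1800/2190 = 0.964 V.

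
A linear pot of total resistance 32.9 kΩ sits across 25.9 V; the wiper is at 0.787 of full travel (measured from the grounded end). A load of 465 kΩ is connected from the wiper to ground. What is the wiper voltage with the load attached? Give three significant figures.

The wiper splits the pot into (1−α)R = 7.008 kΩ above and αR = 25.89 kΩ below.
Lower section ‖ load = 24.53 kΩ.
V_wiper = 25.9 × 24.53/(7.008 + 24.53) = 20.1 V.

V ≈ 20.1 V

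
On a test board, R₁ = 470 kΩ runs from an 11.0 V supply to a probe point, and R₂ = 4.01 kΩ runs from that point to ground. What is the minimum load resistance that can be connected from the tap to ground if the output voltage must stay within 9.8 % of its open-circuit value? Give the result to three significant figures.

Output resistance R_th = R₁‖R₂ = (470 × 4.01)/474.0 = 3.976 kΩ.
The fractional drop is R_th/(R_th + R_L); requiring this ≤ 0.0980 gives R_L ≥ R_th(1/0.0980 − 1) = 3.976 × 9.204 = 36.6 kΩ.

R_L(min) ≈ 36.6 kΩ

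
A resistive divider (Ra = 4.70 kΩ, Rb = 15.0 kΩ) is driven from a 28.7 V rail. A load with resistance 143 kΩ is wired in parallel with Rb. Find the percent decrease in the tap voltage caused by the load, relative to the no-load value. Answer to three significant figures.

The divider's output (Thévenin) resistance is Ra‖Rb = 3.579 kΩ.
Fractional drop under load = R_th/(R_th + R_L) = 3.579 / (3.579 + 143) = 0.02441.
So the output falls by 2.44 %.

2.44 %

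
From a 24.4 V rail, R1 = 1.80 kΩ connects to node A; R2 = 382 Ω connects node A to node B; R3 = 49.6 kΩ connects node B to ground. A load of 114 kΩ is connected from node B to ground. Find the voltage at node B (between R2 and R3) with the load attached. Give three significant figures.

V ≈ 23.0 V

At node B, R3 is in parallel with the load: R3‖R_L = 34560 Ω.
Below node A the resistance is R2 + (R3‖R_L) = 34940 Ω, so V_A = 24.4 × 34940/36740 = 23.20 V.
Then V_B = V_A × (R3‖R_L)/(R2 + R3‖R_L) = 23.20 × 34560/34940 = 23.0 V.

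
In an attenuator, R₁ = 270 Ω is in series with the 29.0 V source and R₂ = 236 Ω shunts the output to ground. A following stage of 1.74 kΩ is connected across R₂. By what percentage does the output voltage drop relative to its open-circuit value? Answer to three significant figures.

6.75 %

The divider's output (Thévenin) resistance is R₁‖R₂ = 125.9 Ω.
Fractional drop under load = R_th/(R_th + R_L) = 125.9 / (125.9 + 1740) = 0.06749.
So the output falls by 6.75 %.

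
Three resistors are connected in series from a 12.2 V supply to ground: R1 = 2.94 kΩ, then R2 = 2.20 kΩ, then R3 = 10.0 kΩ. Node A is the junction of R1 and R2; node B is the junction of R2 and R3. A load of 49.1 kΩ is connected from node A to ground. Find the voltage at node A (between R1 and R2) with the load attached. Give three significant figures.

Below node A the series string R2+R3 = 12.20 kΩ sits in parallel with the 49.1 kΩ load: 9.772 kΩ.
V_A = 12.2 × 9.772/(2.94 + 9.772) = 9.38 V.

V ≈ 9.38 V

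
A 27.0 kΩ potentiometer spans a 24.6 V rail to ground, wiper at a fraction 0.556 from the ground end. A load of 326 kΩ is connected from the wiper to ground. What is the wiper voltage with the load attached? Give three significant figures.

The wiper splits the pot into (1−α)R = 11.99 kΩ above and αR = 15.01 kΩ below.
Lower section ‖ load = 14.35 kΩ.
V_wiper = 24.6 × 14.35/(11.99 + 14.35) = 13.4 V.

V ≈ 13.4 V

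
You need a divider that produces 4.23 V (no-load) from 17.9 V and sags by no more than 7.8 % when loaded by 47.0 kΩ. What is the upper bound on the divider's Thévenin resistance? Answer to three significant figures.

R_th ≤ 3.98 kΩ

Loading drop = R_th/(R_th + R_L) ≤ 0.0780, so R_th ≤ R_L · ε/(1−ε) = 47.0 kΩ × 0.0780/0.9220 = 3.98 kΩ.
(Any R1, R2 with R2/(R1+R2) = 0.236 and R1‖R2 ≤ 3.98 kΩ will meet the spec.)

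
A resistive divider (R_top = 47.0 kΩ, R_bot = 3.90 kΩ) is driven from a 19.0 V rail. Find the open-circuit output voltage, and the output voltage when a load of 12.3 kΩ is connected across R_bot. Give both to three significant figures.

Unloaded: 1.46 V; loaded: 1.13 V

Open-circuit: V = 19.0 × 3.90/(47.0 + 3.90) = 1.46 V.
With the load, R_bot becomes R_bot‖R_L = 2.961 kΩ, so V = 19.0 × 2.961/49.96 = 1.13 V.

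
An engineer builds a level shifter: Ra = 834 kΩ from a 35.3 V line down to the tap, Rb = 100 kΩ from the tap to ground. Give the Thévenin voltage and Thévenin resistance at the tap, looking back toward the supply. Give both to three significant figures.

V_th = 3.78 V, R_th = 89.3 kΩ

V_th is the open-circuit tap voltage: 35.3 × 100/(834 + 100) = 3.78 V.
With the supply zeroed, Ra and Rb appear in parallel from the tap: R_th = Ra‖Rb = (834 × 100)/934.0 = 89.3 kΩ.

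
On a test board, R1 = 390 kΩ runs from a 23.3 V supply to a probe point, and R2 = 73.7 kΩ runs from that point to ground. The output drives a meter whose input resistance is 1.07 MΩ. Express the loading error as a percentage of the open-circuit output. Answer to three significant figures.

The divider's output (Thévenin) resistance is R1‖R2 = 61.99 kΩ.
Fractional drop under load = R_th/(R_th + R_L) = 61.99 / (61.99 + 1070) = 0.05476.
So the output falls by 5.48 %.

5.48 %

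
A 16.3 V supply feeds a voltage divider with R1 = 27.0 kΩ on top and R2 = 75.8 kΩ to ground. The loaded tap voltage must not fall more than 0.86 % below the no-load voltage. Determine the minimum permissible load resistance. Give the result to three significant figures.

R_L(min) ≈ 2.30 MΩ

Output resistance R_th = R1‖R2 = (27.0 × 75.8)/102.8 = 19.91 kΩ.
The fractional drop is R_th/(R_th + R_L); requiring this ≤ 0.00860 gives R_L ≥ R_th(1/0.00860 − 1) = 19.91 × 115.3 = 2.30 MΩ.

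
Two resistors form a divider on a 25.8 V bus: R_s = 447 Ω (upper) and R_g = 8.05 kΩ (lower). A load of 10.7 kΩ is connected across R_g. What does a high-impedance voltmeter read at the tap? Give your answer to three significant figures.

The load sits in parallel with R_g: R_g‖R_L = (8050 × 10700) / (8050 + 10700) = 4594 Ω.
V_out = 25.8 × 4594 / (447 + 4594) = 25.8 × 4594/5041 = 23.5 V.

V_out ≈ 23.5 V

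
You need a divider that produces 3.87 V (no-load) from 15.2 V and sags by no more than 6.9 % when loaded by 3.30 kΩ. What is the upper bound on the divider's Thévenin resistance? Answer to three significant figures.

Loading drop = R_th/(R_th + R_L) ≤ 0.0690, so R_th ≤ R_L · ε/(1−ε) = 3.30 kΩ × 0.0690/0.9310 = 245 Ω.

R_th ≤ 245 Ω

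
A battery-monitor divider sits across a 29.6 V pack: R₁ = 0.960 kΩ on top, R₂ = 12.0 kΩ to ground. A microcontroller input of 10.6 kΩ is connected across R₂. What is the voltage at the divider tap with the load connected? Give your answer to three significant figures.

V_out ≈ 25.3 V

The load sits in parallel with R₂: R₂‖R_L = (12000 × 10600) / (12000 + 10600) = 5628 Ω.
V_out = 29.6 × 5628 / (960 + 5628) = 29.6 × 5628/6588 = 25.3 V.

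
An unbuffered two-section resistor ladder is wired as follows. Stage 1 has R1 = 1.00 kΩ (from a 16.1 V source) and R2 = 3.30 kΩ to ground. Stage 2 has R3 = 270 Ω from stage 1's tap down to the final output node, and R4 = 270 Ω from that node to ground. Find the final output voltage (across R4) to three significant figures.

Stage 2 presents R3+R4 = 540.0 Ω as a load on stage 1's tap.
Stage 1's lower leg becomes R2‖(R3+R4) = 464.1 Ω, so V_mid = 16.1 × 464.1/1464 = 5.103 V.
Stage 2 is itself unloaded: V_out = V_mid × R4/(R3+R4) = 5.103 × 270/540.0 = 2.55 V.

V_out ≈ 2.55 V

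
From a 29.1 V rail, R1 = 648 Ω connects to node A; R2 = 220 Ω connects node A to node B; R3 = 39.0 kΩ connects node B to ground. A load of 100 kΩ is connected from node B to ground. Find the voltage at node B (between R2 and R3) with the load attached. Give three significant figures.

At node B, R3 is in parallel with the load: R3‖R_L = 28060 Ω.
Below node A the resistance is R2 + (R3‖R_L) = 28280 Ω, so V_A = 29.1 × 28280/28930 = 28.45 V.
Then V_B = V_A × (R3‖R_L)/(R2 + R3‖R_L) = 28.45 × 28060/28280 = 28.2 V.

V ≈ 28.2 V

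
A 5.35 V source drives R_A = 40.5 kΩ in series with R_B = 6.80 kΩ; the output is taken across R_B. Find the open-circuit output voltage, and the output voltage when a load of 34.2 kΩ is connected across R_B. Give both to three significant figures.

Unloaded: 0.769 V; loaded: 0.657 V

Open-circuit: V = 5.35 × 6.80/(40.5 + 6.80) = 0.769 V.
With the load, R_B becomes R_B‖R_L = 5.672 kΩ, so V = 5.35 × 5.672/46.17 = 0.657 V.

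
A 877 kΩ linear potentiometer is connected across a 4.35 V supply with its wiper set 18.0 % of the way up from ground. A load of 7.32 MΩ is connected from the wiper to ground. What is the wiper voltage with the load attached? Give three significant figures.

V ≈ 0.769 V

The wiper splits the pot into (1−α)R = 719.1 kΩ above and αR = 157.9 kΩ below.
Lower section ‖ load = 154.5 kΩ.
V_wiper = 4.35 × 154.5/(719.1 + 154.5) = 0.769 V.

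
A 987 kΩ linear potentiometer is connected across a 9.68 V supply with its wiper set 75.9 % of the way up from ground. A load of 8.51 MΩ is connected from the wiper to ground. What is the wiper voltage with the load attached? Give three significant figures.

V ≈ 7.19 V

The wiper splits the pot into (1−α)R = 237.9 kΩ above and αR = 749.1 kΩ below.
Lower section ‖ load = 688.5 kΩ.
V_wiper = 9.68 × 688.5/(237.9 + 688.5) = 7.19 V.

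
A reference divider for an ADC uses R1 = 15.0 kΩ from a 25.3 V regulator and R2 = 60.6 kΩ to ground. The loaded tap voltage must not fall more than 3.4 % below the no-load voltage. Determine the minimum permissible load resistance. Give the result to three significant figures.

R_L(min) ≈ 342 kΩ

Output resistance R_th = R1‖R2 = (15.0 × 60.6)/75.60 = 12.02 kΩ.
The fractional drop is R_th/(R_th + R_L); requiring this ≤ 0.0340 gives R_L ≥ R_th(1/0.0340 − 1) = 12.02 × 28.41 = 342 kΩ.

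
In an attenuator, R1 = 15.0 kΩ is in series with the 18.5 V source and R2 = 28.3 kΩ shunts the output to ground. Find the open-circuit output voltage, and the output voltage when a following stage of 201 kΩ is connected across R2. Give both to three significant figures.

Unloaded: 12.1 V; loaded: 11.5 V

Open-circuit: V = 18.5 × 28.3/(15.0 + 28.3) = 12.1 V.
With the load, R2 becomes R2‖R_L = 24.81 kΩ, so V = 18.5 × 24.81/39.81 = 11.5 V.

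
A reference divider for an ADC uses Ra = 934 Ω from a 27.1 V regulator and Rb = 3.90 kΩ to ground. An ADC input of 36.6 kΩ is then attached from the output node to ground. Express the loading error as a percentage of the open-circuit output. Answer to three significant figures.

2.02 %

The divider's output (Thévenin) resistance is Ra‖Rb = 753.5 Ω.
Fractional drop under load = R_th/(R_th + R_L) = 753.5 / (753.5 + 36600) = 0.02017.
So the output falls by 2.02 %.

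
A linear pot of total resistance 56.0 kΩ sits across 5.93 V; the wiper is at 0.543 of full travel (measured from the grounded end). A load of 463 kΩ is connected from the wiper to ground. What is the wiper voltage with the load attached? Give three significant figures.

V ≈ 3.13 V

The wiper splits the pot into (1−α)R = 25.59 kΩ above and αR = 30.41 kΩ below.
Lower section ‖ load = 28.53 kΩ.
V_wiper = 5.93 × 28.53/(25.59 + 28.53) = 3.13 V.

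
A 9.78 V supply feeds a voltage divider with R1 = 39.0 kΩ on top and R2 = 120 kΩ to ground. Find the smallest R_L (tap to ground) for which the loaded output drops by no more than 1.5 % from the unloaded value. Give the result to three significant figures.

R_L(min) ≈ 1.93 MΩ

Output resistance R_th = R1‖R2 = (39.0 × 120)/159.0 = 29.43 kΩ.
The fractional drop is R_th/(R_th + R_L); requiring this ≤ 0.0150 gives R_L ≥ R_th(1/0.0150 − 1) = 29.43 × 65.67 = 1.93 MΩ.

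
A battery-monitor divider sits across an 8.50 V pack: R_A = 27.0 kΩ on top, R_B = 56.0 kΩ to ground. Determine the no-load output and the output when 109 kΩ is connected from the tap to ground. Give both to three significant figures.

Open-circuit: V = 8.50 × 56.0/(27.0 + 56.0) = 5.73 V.
With the load, R_B becomes R_B‖R_L = 36.99 kΩ, so V = 8.50 × 36.99/63.99 = 4.91 V.

Unloaded: 5.73 V; loaded: 4.91 V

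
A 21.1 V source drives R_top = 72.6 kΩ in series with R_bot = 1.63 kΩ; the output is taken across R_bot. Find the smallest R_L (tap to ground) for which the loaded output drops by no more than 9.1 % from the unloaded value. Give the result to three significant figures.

Output resistance R_th = R_top‖R_bot = (72.6 × 1.63)/74.23 = 1.594 kΩ.
The fractional drop is R_th/(R_th + R_L); requiring this ≤ 0.0910 gives R_L ≥ R_th(1/0.0910 − 1) = 1.594 × 9.989 = 15.9 kΩ.

R_L(min) ≈ 15.9 kΩ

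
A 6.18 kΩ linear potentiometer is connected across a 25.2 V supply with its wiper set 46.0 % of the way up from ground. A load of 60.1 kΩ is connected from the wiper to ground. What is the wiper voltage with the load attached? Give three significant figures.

V ≈ 11.3 V

The wiper splits the pot into (1−α)R = 3.337 kΩ above and αR = 2.843 kΩ below.
Lower section ‖ load = 2.714 kΩ.
V_wiper = 25.2 × 2.714/(3.337 + 2.714) = 11.3 V.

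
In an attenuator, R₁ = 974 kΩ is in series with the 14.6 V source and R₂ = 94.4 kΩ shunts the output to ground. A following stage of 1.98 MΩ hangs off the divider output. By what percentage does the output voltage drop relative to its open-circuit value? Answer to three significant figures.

The divider's output (Thévenin) resistance is R₁‖R₂ = 86.06 kΩ.
Fractional drop under load = R_th/(R_th + R_L) = 86.06 / (86.06 + 1980) = 0.04165.
So the output falls by 4.17 %.

4.17 %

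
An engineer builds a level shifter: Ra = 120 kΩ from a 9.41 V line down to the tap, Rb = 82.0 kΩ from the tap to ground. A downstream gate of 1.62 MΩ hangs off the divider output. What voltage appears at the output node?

V_out ≈ 3.71 V

The load sits in parallel with Rb: Rb‖R_L = (82.0 × 1620) / (82.0 + 1620) = 78.05 kΩ.
V_out = 9.41 × 78.05 / (120 + 78.05) = 9.41 × 78.05/198.0 = 3.71 V.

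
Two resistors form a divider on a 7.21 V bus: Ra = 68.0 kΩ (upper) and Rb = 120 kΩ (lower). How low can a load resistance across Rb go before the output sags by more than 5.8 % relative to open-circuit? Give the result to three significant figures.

Output resistance R_th = Ra‖Rb = (68.0 × 120)/188.0 = 43.40 kΩ.
The fractional drop is R_th/(R_th + R_L); requiring this ≤ 0.0580 gives R_L ≥ R_th(1/0.0580 − 1) = 43.40 × 16.24 = 705 kΩ.

R_L(min) ≈ 705 kΩ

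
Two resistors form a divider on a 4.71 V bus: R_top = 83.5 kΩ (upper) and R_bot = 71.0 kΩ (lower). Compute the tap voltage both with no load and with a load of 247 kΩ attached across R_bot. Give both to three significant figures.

Unloaded: 2.16 V; loaded: 1.87 V

Open-circuit: V = 4.71 × 71.0/(83.5 + 71.0) = 2.16 V.
With the load, R_bot becomes R_bot‖R_L = 55.15 kΩ, so V = 4.71 × 55.15/138.6 = 1.87 V.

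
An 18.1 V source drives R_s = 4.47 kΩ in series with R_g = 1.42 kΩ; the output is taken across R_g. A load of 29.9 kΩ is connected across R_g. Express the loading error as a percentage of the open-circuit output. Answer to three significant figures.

3.48 %

The divider's output (Thévenin) resistance is R_s‖R_g = 1.078 kΩ.
Fractional drop under load = R_th/(R_th + R_L) = 1.078 / (1.078 + 29.9) = 0.03479.
So the output falls by 3.48 %.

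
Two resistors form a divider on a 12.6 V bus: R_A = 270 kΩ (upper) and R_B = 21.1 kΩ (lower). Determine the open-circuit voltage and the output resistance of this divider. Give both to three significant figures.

V_th = 0.913 V, R_th = 19.6 kΩ

V_th is the open-circuit tap voltage: 12.6 × 21.1/(270 + 21.1) = 0.913 V.
With the supply zeroed, R_A and R_B appear in parallel from the tap: R_th = R_A‖R_B = (270 × 21.1)/291.1 = 19.6 kΩ.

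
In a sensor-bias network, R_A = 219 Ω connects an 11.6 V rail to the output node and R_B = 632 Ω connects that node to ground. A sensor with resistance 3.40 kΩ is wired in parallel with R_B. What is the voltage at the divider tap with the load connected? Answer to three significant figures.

V_out ≈ 8.22 V

The load sits in parallel with R_B: R_B‖R_L = (632 × 3400) / (632 + 3400) = 532.9 Ω.
V_out = 11.6 × 532.9 / (219 + 532.9) = 11.6 × 532.9/751.9 = 8.22 V.
(Unloaded it would have been 8.61 V.)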